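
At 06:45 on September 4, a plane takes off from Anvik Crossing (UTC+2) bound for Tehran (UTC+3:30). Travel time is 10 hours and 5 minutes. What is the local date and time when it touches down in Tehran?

18:20 on September 4

Tehran is 1:30 ahead of Anvik Crossing.
After 10 hours 5 minutes it is 16:50 in Anvik Crossing.
Shift by the zone difference: 16:50 + 1:30 = 18:20 on Sep 4 in Tehran.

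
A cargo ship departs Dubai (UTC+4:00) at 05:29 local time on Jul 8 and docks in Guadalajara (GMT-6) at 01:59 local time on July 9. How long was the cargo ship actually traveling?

30 hours 30 minutes

Guadalajara is 10:00 behind Dubai.
Clock-face elapsed time (ignoring zones) is 20 hours 30 minutes.
Actual elapsed = 20 hours 30 minutes + 10:00 = 30 hours 30 minutes.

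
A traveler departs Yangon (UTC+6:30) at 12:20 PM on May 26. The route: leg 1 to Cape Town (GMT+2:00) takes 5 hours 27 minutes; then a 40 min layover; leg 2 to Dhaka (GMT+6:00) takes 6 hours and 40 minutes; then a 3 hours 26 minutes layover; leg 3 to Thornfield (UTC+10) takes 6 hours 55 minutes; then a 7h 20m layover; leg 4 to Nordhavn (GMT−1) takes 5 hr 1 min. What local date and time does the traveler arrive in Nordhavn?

4:19 PM on May 27

Convert departure to UTC: 12:20 PM − 6:30 = 5:50 AM UTC on May 26.
Add 5 hours 27 minutes leg 1 → 11:17 AM UTC.
Add 40 minutes layover in Cape Town → 11:57 AM UTC.
Add 6 hours 40 minutes leg 2 → 6:37 PM UTC.
Add 3 hours 26 minutes layover in Dhaka → 10:03 PM UTC.
Add 6 hours 55 minutes leg 3 → 4:58 AM UTC (May 27).
Add 7 hours 20 minutes layover in Thornfield → 12:18 PM UTC.
Add 5 hours and 1 minute leg 4 → 5:19 PM UTC.
Nordhavn is UTC−1:00, so local arrival = 5:19 PM − 1:00 = 4:19 PM on May 27.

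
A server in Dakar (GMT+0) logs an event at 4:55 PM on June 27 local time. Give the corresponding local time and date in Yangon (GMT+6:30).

11:25 PM on Jun 27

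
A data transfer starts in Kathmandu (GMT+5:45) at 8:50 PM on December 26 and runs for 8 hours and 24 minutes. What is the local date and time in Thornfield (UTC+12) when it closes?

11:29 AM on December 27

Convert start to UTC: 8:50 PM − 5:45 = 3:05 PM UTC on Dec 26.
Add 8 hours and 24 minutes duration → 11:29 PM UTC.
Thornfield is UTC+12:00, so local end time = 11:29 PM + 12:00 = 11:29 AM on Dec 27.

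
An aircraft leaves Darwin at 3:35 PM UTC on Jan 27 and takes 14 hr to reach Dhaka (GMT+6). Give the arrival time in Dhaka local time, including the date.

11:35 AM on Jan 28

Departure is given in UTC: 3:35 PM on Jan 27.
Add 14 hours → 5:35 AM UTC (Jan 28).
Dhaka is UTC+6:00: 5:35 AM + 6:00 = 11:35 AM on Jan 28.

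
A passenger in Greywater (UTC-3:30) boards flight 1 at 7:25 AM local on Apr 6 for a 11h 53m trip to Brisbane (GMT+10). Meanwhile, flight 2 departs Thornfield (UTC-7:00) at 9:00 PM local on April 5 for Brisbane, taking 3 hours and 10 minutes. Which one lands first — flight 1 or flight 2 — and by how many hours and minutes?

Flight 1 in UTC: 7:25 AM + 3:30 = 10:55 AM on Apr 6.
+11 hours 53 minutes → arrive 10:48 PM UTC on Apr 6.
Flight 2 in UTC: 9:00 PM + 7:00 = 4:00 AM on Apr 6.
+3 hours and 10 minutes → arrive 7:10 AM UTC on Apr 6.
Flight 2 lands earlier by 15 hours 38 minutes.

the second, by 15 hours 38 minutes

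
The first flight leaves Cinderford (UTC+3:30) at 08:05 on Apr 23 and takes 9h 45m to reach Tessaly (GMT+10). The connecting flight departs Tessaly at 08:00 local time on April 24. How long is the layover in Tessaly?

Convert departure to UTC: 08:05 − 3:30 = 04:35 UTC on Apr 23.
Add 9 hours 45 minutes flight time → 14:20 UTC.
Tessaly is UTC+10:00, so local arrival = 14:20 + 10:00 = 00:20 on Apr 24.
Layover = 08:00 − 00:20 = 7 hours 40 minutes.

7 hours 40 minutes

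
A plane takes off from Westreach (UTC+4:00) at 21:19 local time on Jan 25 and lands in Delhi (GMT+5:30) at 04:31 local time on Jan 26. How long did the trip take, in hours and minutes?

5 hours 42 minutes

Departure in UTC: 21:19 − 4:00 = 17:19 on Jan 25.
Arrival in UTC: 04:31 − 5:30 = 23:01 on Jan 25.
Elapsed = 23:01 − 17:19 = 5 hours 42 minutes.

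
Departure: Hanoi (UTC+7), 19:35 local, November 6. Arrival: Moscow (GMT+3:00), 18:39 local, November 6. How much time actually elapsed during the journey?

3 hours 4 minutes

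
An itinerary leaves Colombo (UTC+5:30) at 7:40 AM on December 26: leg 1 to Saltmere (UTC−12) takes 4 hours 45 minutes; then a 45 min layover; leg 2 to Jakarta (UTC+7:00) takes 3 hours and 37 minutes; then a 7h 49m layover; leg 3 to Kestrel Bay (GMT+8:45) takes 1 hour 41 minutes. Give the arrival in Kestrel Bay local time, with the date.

Convert departure to UTC: 7:40 AM − 5:30 = 2:10 AM UTC on Dec 26.
Add 4 hours and 45 minutes leg 1 → 6:55 AM UTC.
Add 45 minutes layover in Saltmere → 7:40 AM UTC.
Add 3 hours 37 minutes leg 2 → 11:17 AM UTC.
Add 7 hours and 49 minutes layover in Jakarta → 7:06 PM UTC.
Add 1 hour 41 minutes leg 3 → 8:47 PM UTC.
Kestrel Bay is UTC+8:45, so local arrival = 8:47 PM + 8:45 = 5:32 AM on Dec 27.

5:32 AM on December 27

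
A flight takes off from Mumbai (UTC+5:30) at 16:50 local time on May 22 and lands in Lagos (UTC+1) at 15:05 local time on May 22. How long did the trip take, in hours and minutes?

2 hours 45 minutes

Departure in UTC: 16:50 − 5:30 = 11:20 on May 22.
Arrival in UTC: 15:05 − 1:00 = 14:05 on May 22.
Elapsed = 14:05 − 11:20 = 2 hours 45 minutes.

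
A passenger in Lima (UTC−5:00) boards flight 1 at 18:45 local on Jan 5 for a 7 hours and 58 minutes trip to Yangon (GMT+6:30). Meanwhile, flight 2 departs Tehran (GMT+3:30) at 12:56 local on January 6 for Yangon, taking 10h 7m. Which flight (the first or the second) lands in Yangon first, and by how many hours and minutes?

the first, by 11 hours 50 minutes

Flight 1 in UTC: 18:45 + 5:00 = 23:45 on Jan 5.
+7 hours 58 minutes → arrive 07:43 UTC on Jan 6.
Flight 2 in UTC: 12:56 − 3:30 = 09:26 on Jan 6.
+10 hours 7 minutes → arrive 19:33 UTC on Jan 6.
Flight 1 lands earlier by 11 hours 50 minutes.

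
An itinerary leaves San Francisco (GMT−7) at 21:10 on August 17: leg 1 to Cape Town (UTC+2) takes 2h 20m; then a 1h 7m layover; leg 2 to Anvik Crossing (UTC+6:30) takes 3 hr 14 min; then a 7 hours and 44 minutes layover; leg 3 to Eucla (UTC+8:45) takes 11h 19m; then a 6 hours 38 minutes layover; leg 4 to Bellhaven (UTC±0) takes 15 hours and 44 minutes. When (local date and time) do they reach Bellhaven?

Convert departure to UTC: 21:10 + 7:00 = 04:10 UTC on Aug 18.
Add 2 hours 20 minutes leg 1 → 06:30 UTC.
Add 1 hour and 7 minutes layover in Cape Town → 07:37 UTC.
Add 3 hours 14 minutes leg 2 → 10:51 UTC.
Add 7 hours and 44 minutes layover in Anvik Crossing → 18:35 UTC.
Add 11 hours and 19 minutes leg 3 → 05:54 UTC (Aug 19).
Add 6 hours 38 minutes layover in Eucla → 12:32 UTC.
Add 15 hours and 44 minutes leg 4 → 04:16 UTC (Aug 20).
Bellhaven is UTC+0, so local arrival is the same: 04:16 on Aug 20.

04:16 on August 20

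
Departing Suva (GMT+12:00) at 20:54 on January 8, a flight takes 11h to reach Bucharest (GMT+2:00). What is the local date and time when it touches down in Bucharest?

Convert departure to UTC: 20:54 − 12:00 = 08:54 UTC on Jan 8.
Add 11 hours travel time → 19:54 UTC.
Bucharest is UTC+2:00, so local arrival = 19:54 + 2:00 = 21:54 on Jan 8.

21:54 on January 8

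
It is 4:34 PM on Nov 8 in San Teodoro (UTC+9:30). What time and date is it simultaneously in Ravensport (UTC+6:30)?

1:34 PM on November 8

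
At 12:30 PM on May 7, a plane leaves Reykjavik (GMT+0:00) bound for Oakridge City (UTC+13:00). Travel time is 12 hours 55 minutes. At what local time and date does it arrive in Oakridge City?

2:25 PM on May 8

Reykjavik is at UTC+0, so departure is already 12:30 PM UTC on May 7.
Add 12 hours and 55 minutes travel time → 1:25 AM UTC (May 8).
Oakridge City is UTC+13:00, so local arrival = 1:25 AM + 13:00 = 2:25 PM on May 8.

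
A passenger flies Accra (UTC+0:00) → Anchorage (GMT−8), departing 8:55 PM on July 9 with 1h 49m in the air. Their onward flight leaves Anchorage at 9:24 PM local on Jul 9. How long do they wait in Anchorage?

6 hours 40 minutes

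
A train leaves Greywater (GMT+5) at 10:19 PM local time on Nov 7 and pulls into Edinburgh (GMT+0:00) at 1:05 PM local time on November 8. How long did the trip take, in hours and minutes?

19 hours 46 minutes

Departure in UTC: 10:19 PM − 5:00 = 5:19 PM on Nov 7.
Arrival is already UTC: 1:05 PM on Nov 8.
Elapsed = 1:05 PM − 5:19 PM (+1 day) = 19 hours 46 minutes.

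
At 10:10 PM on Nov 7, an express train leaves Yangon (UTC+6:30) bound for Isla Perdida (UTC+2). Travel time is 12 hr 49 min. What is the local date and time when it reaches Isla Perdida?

6:29 AM on Nov 8

Convert departure to UTC: 10:10 PM − 6:30 = 3:40 PM UTC on Nov 7.
Add 12 hours 49 minutes travel time → 4:29 AM UTC (Nov 8).
Isla Perdida is UTC+2:00, so local arrival = 4:29 AM + 2:00 = 6:29 AM on Nov 8.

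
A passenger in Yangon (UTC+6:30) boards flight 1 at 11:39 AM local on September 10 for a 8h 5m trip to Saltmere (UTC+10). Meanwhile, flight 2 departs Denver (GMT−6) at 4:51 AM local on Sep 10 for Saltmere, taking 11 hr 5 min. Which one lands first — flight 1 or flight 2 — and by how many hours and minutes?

Flight 1 in UTC: 11:39 AM − 6:30 = 5:09 AM on Sep 10.
+8 hours and 5 minutes → arrive 1:14 PM UTC on Sep 10.
Flight 2 in UTC: 4:51 AM + 6:00 = 10:51 AM on Sep 10.
+11 hours and 5 minutes → arrive 9:56 PM UTC on Sep 10.
Flight 1 lands earlier by 8 hours 42 minutes.

the first, by 8 hours 42 minutes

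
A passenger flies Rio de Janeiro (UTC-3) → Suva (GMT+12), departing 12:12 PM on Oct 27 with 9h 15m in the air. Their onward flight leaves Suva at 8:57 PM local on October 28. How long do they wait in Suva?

Convert departure to UTC: 12:12 PM + 3:00 = 3:12 PM UTC on Oct 27.
Add 9 hours and 15 minutes flight time → 12:27 AM UTC (Oct 28).
Suva is UTC+12:00, so local arrival = 12:27 AM + 12:00 = 12:27 PM on Oct 28.
Layover = 8:57 PM − 12:27 PM = 8 hours 30 minutes.

8 hours 30 minutes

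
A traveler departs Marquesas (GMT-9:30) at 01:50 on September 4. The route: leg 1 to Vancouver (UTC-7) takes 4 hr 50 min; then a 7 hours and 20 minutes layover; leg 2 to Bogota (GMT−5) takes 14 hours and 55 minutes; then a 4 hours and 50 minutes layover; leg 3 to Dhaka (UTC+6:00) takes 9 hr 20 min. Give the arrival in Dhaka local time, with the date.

Convert departure to UTC: 01:50 + 9:30 = 11:20 UTC on Sep 4.
Add 4 hours 50 minutes leg 1 → 16:10 UTC.
Add 7 hours and 20 minutes layover in Vancouver → 23:30 UTC.
Add 14 hours and 55 minutes leg 2 → 14:25 UTC (Sep 5).
Add 4 hours and 50 minutes layover in Bogota → 19:15 UTC.
Add 9 hours and 20 minutes leg 3 → 04:35 UTC (Sep 6).
Dhaka is UTC+6:00, so local arrival = 04:35 + 6:00 = 10:35 on Sep 6.

10:35 on September 6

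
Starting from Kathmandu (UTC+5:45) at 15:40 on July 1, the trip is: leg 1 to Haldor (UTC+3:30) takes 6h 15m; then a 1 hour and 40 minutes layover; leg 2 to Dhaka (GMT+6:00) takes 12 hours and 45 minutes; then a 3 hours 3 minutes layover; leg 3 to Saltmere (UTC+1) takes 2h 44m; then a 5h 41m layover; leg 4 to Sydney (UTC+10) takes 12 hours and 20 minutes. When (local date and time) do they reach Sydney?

Convert departure to UTC: 15:40 − 5:45 = 09:55 UTC on Jul 1.
Add 6 hours 15 minutes leg 1 → 16:10 UTC.
Add 1 hour 40 minutes layover in Haldor → 17:50 UTC.
Add 12 hours and 45 minutes leg 2 → 06:35 UTC (Jul 2).
Add 3 hours 3 minutes layover in Dhaka → 09:38 UTC.
Add 2 hours and 44 minutes leg 3 → 12:22 UTC.
Add 5 hours 41 minutes layover in Saltmere → 18:03 UTC.
Add 12 hours 20 minutes leg 4 → 06:23 UTC (Jul 3).
Sydney is UTC+10:00, so local arrival = 06:23 + 10:00 = 16:23 on Jul 3.

16:23 on July 3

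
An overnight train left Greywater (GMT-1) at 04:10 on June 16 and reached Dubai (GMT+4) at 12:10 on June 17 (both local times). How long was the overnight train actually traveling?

Dubai is 5:00 ahead of Greywater.
Clock-face elapsed time (ignoring zones) is 32 hours.
Actual elapsed = 32 hours − 5:00 = 27 hours.

27 hours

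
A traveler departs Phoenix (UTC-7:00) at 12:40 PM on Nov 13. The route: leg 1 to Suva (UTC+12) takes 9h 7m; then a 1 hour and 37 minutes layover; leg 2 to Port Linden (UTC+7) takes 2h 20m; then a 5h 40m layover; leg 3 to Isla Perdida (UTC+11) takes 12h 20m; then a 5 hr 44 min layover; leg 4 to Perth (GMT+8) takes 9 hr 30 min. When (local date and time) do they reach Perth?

Convert departure to UTC: 12:40 PM + 7:00 = 7:40 PM UTC on Nov 13.
Add 9 hours and 7 minutes leg 1 → 4:47 AM UTC (Nov 14).
Add 1 hour 37 minutes layover in Suva → 6:24 AM UTC.
Add 2 hours 20 minutes leg 2 → 8:44 AM UTC.
Add 5 hours 40 minutes layover in Port Linden → 2:24 PM UTC.
Add 12 hours 20 minutes leg 3 → 2:44 AM UTC (Nov 15).
Add 5 hours and 44 minutes layover in Isla Perdida → 8:28 AM UTC.
Add 9 hours and 30 minutes leg 4 → 5:58 PM UTC.
Perth is UTC+8:00, so local arrival = 5:58 PM + 8:00 = 1:58 AM on Nov 16.

1:58 AM on November 16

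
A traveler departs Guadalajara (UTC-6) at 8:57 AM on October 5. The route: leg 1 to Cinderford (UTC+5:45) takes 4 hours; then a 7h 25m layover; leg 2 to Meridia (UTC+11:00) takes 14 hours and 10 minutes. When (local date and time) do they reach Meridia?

Convert departure to UTC: 8:57 AM + 6:00 = 2:57 PM UTC on Oct 5.
Add 4 hours leg 1 → 6:57 PM UTC.
Add 7 hours 25 minutes layover in Cinderford → 2:22 AM UTC (Oct 6).
Add 14 hours 10 minutes leg 2 → 4:32 PM UTC.
Meridia is UTC+11:00, so local arrival = 4:32 PM + 11:00 = 3:32 AM on Oct 7.

3:32 AM on October 7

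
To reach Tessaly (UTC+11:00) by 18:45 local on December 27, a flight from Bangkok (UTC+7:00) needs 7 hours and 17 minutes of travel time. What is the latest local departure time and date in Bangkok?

Target arrival in UTC: 18:45 − 11:00 = 07:45 on Dec 27.
Subtract 7 hours 17 minutes → departure 00:28 UTC on Dec 27.
Bangkok is UTC+7:00: 00:28 + 7:00 = 07:28 on Dec 27.

07:28 on December 27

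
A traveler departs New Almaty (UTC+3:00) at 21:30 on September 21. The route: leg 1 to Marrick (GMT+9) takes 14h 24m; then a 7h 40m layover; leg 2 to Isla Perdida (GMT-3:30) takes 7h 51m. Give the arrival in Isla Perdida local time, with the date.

20:55 on September 22

Convert departure to UTC: 21:30 − 3:00 = 18:30 UTC on Sep 21.
Add 14 hours and 24 minutes leg 1 → 08:54 UTC (Sep 22).
Add 7 hours 40 minutes layover in Marrick → 16:34 UTC.
Add 7 hours 51 minutes leg 2 → 00:25 UTC (Sep 23).
Isla Perdida is UTC−3:30, so local arrival = 00:25 − 3:30 = 20:55 on Sep 22.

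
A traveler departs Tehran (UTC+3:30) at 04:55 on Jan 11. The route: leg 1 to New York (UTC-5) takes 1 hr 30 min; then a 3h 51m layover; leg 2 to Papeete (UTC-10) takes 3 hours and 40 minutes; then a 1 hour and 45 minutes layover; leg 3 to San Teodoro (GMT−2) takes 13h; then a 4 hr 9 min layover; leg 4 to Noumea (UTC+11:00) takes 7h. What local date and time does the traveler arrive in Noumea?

23:20 on Jan 12

Convert departure to UTC: 04:55 − 3:30 = 01:25 UTC on Jan 11.
Add 1 hour 30 minutes leg 1 → 02:55 UTC.
Add 3 hours 51 minutes layover in New York → 06:46 UTC.
Add 3 hours 40 minutes leg 2 → 10:26 UTC.
Add 1 hour 45 minutes layover in Papeete → 12:11 UTC.
Add 13 hours leg 3 → 01:11 UTC (Jan 12).
Add 4 hours 9 minutes layover in San Teodoro → 05:20 UTC.
Add 7 hours leg 4 → 12:20 UTC.
Noumea is UTC+11:00, so local arrival = 12:20 + 11:00 = 23:20 on Jan 12.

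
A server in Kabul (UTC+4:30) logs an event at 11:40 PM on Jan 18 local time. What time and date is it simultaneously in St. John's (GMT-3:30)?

3:40 PM on January 18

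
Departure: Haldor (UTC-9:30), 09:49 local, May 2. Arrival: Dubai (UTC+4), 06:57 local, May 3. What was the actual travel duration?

Departure in UTC: 09:49 + 9:30 = 19:19 on May 2.
Arrival in UTC: 06:57 − 4:00 = 02:57 on May 3.
Elapsed = 02:57 − 19:19 (+1 day) = 7 hours 38 minutes.

7 hours 38 minutes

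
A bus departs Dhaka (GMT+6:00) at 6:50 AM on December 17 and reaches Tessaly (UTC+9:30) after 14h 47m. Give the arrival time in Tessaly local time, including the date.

Convert departure to UTC: 6:50 AM − 6:00 = 12:50 AM UTC on Dec 17.
Add 14 hours 47 minutes travel time → 3:37 PM UTC.
Tessaly is UTC+9:30, so local arrival = 3:37 PM + 9:30 = 1:07 AM on Dec 18.

1:07 AM on December 18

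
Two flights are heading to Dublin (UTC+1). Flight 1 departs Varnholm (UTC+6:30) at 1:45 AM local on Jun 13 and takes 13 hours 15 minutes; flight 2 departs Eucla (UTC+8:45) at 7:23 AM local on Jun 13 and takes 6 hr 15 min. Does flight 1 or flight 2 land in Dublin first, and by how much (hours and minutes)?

the second, by 3 hours 37 minutes

Flight 1 in UTC: 1:45 AM − 6:30 = 7:15 PM on Jun 12.
+13 hours 15 minutes → arrive 8:30 AM UTC on Jun 13.
Flight 2 in UTC: 7:23 AM − 8:45 = 10:38 PM on Jun 12.
+6 hours and 15 minutes → arrive 4:53 AM UTC on Jun 13.
Flight 2 lands earlier by 3 hours 37 minutes.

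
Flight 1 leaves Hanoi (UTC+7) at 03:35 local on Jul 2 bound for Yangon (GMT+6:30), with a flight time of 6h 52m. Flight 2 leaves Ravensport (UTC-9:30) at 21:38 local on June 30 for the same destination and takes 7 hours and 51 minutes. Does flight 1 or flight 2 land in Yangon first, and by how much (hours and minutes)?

the second, by 12 hours 28 minutes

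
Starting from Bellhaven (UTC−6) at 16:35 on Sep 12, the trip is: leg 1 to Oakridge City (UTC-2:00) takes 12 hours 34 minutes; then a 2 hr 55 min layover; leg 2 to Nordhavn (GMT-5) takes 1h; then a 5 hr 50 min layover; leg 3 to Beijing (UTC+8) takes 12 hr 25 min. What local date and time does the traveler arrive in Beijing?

17:19 on September 14

Convert departure to UTC: 16:35 + 6:00 = 22:35 UTC on Sep 12.
Add 12 hours 34 minutes leg 1 → 11:09 UTC (Sep 13).
Add 2 hours and 55 minutes layover in Oakridge City → 14:04 UTC.
Add 1 hour leg 2 → 15:04 UTC.
Add 5 hours 50 minutes layover in Nordhavn → 20:54 UTC.
Add 12 hours and 25 minutes leg 3 → 09:19 UTC (Sep 14).
Beijing is UTC+8:00, so local arrival = 09:19 + 8:00 = 17:19 on Sep 14.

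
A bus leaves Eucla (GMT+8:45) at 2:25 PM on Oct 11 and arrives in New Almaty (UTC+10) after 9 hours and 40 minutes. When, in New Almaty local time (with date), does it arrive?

Convert departure to UTC: 2:25 PM − 8:45 = 5:40 AM UTC on Oct 11.
Add 9 hours and 40 minutes travel time → 3:20 PM UTC.
New Almaty is UTC+10:00, so local arrival = 3:20 PM + 10:00 = 1:20 AM on Oct 12.

1:20 AM on Oct 12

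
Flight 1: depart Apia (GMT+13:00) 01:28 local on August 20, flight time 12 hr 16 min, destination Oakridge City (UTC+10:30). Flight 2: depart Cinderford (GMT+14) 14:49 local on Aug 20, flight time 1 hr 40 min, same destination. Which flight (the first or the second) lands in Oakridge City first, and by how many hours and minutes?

Flight 1 in UTC: 01:28 − 13:00 = 12:28 on Aug 19.
+12 hours 16 minutes → arrive 00:44 UTC on Aug 20.
Flight 2 in UTC: 14:49 − 14:00 = 00:49 on Aug 20.
+1 hour 40 minutes → arrive 02:29 UTC on Aug 20.
Flight 1 lands earlier by 1 hour 45 minutes.

the first, by 1 hour 45 minutes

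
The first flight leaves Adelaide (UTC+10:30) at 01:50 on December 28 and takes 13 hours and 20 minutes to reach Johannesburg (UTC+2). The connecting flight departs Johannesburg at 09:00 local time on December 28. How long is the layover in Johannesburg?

2 hours 20 minutes

Convert departure to UTC: 01:50 − 10:30 = 15:20 UTC on Dec 27.
Add 13 hours and 20 minutes flight time → 04:40 UTC (Dec 28).
Johannesburg is UTC+2:00, so local arrival = 04:40 + 2:00 = 06:40 on Dec 28.
Layover = 09:00 − 06:40 = 2 hours 20 minutes.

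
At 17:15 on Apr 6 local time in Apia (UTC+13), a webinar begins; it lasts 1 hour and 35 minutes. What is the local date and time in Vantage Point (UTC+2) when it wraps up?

Convert start to UTC: 17:15 − 13:00 = 04:15 UTC on Apr 6.
Add 1 hour and 35 minutes duration → 05:50 UTC.
Vantage Point is UTC+2:00, so local end time = 05:50 + 2:00 = 07:50 on Apr 6.

07:50 on Apr 6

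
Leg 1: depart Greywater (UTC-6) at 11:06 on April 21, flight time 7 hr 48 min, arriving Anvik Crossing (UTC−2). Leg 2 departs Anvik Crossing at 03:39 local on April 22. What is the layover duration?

4 hours 45 minutes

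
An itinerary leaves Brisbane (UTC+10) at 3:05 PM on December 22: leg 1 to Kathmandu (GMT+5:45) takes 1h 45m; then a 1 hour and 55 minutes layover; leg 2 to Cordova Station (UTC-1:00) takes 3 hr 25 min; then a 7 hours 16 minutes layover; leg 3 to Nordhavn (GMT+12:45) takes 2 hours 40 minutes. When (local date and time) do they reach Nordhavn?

Convert departure to UTC: 3:05 PM − 10:00 = 5:05 AM UTC on Dec 22.
Add 1 hour and 45 minutes leg 1 → 6:50 AM UTC.
Add 1 hour and 55 minutes layover in Kathmandu → 8:45 AM UTC.
Add 3 hours and 25 minutes leg 2 → 12:10 PM UTC.
Add 7 hours 16 minutes layover in Cordova Station → 7:26 PM UTC.
Add 2 hours and 40 minutes leg 3 → 10:06 PM UTC.
Nordhavn is UTC+12:45, so local arrival = 10:06 PM + 12:45 = 10:51 AM on Dec 23.

10:51 AM on December 23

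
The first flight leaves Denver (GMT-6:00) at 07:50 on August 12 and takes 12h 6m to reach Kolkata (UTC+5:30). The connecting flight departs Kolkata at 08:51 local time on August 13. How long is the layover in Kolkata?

1 hour 25 minutes

Convert departure to UTC: 07:50 + 6:00 = 13:50 UTC on Aug 12.
Add 12 hours and 6 minutes flight time → 01:56 UTC (Aug 13).
Kolkata is UTC+5:30, so local arrival = 01:56 + 5:30 = 07:26 on Aug 13.
Layover = 08:51 − 07:26 = 1 hour 25 minutes.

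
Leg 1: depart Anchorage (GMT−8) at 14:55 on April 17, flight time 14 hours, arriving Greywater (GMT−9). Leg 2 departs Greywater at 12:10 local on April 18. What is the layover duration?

Convert departure to UTC: 14:55 + 8:00 = 22:55 UTC on Apr 17.
Add 14 hours flight time → 12:55 UTC (Apr 18).
Greywater is UTC−9:00, so local arrival = 12:55 − 9:00 = 03:55 on Apr 18.
Layover = 12:10 − 03:55 = 8 hours 15 minutes.

8 hours 15 minutes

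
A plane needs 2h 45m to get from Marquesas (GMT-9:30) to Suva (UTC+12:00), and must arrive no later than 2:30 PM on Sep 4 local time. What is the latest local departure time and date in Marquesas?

Target arrival in UTC: 2:30 PM − 12:00 = 2:30 AM on Sep 4.
Subtract 2 hours and 45 minutes → departure 11:45 PM UTC on Sep 3.
Marquesas is UTC−9:30: 11:45 PM − 9:30 = 2:15 PM on Sep 3.

2:15 PM on September 3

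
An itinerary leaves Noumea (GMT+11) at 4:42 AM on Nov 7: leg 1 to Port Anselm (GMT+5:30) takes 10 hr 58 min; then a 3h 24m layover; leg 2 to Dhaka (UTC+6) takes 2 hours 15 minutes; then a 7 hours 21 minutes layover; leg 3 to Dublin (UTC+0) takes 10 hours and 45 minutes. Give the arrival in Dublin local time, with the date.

Convert departure to UTC: 4:42 AM − 11:00 = 5:42 PM UTC on Nov 6.
Add 10 hours and 58 minutes leg 1 → 4:40 AM UTC (Nov 7).
Add 3 hours 24 minutes layover in Port Anselm → 8:04 AM UTC.
Add 2 hours 15 minutes leg 2 → 10:19 AM UTC.
Add 7 hours 21 minutes layover in Dhaka → 5:40 PM UTC.
Add 10 hours and 45 minutes leg 3 → 4:25 AM UTC (Nov 8).
Dublin is UTC+0, so local arrival is the same: 4:25 AM on Nov 8.

4:25 AM on November 8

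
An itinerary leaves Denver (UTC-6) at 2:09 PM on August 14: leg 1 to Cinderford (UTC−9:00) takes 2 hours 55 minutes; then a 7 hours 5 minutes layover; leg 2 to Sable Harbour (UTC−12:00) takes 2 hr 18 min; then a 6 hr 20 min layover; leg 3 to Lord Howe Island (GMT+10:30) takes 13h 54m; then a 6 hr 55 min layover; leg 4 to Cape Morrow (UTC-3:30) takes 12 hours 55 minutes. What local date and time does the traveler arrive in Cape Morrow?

Convert departure to UTC: 2:09 PM + 6:00 = 8:09 PM UTC on Aug 14.
Add 2 hours and 55 minutes leg 1 → 11:04 PM UTC.
Add 7 hours 5 minutes layover in Cinderford → 6:09 AM UTC (Aug 15).
Add 2 hours and 18 minutes leg 2 → 8:27 AM UTC.
Add 6 hours and 20 minutes layover in Sable Harbour → 2:47 PM UTC.
Add 13 hours and 54 minutes leg 3 → 4:41 AM UTC (Aug 16).
Add 6 hours and 55 minutes layover in Lord Howe Island → 11:36 AM UTC.
Add 12 hours 55 minutes leg 4 → 12:31 AM UTC (Aug 17).
Cape Morrow is UTC−3:30, so local arrival = 12:31 AM − 3:30 = 9:01 PM on Aug 16.

9:01 PM on August 16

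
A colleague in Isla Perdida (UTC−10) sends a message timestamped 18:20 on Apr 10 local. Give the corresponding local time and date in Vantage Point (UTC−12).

16:20 on Apr 10

Vantage Point is 2:00 behind Isla Perdida.
Shift by the zone difference: 18:20 − 2:00 = 16:20 on Apr 10 in Vantage Point.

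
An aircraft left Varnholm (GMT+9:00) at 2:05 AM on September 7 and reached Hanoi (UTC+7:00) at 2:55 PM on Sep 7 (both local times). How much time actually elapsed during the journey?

Hanoi is 2:00 behind Varnholm.
Clock-face elapsed time (ignoring zones) is 12 hours 50 minutes.
Actual elapsed = 12 hours 50 minutes + 2:00 = 14 hours 50 minutes.

14 hours 50 minutes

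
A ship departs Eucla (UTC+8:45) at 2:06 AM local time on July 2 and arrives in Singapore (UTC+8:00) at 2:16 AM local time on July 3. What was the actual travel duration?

Singapore is 0:45 behind Eucla.
Clock-face elapsed time (ignoring zones) is 24 hours 10 minutes.
Actual elapsed = 24 hours 10 minutes + 0:45 = 24 hours 55 minutes.

24 hours 55 minutes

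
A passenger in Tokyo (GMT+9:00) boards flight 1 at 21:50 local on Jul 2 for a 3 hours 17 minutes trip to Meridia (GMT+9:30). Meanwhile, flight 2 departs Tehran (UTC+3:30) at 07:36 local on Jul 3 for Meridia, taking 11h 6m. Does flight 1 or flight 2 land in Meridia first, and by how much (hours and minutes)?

the first, by 23 hours 5 minutes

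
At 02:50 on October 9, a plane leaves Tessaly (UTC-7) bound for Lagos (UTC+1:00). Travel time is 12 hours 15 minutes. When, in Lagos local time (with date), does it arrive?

23:05 on October 9

Convert departure to UTC: 02:50 + 7:00 = 09:50 UTC on Oct 9.
Add 12 hours and 15 minutes travel time → 22:05 UTC.
Lagos is UTC+1:00, so local arrival = 22:05 + 1:00 = 23:05 on Oct 9.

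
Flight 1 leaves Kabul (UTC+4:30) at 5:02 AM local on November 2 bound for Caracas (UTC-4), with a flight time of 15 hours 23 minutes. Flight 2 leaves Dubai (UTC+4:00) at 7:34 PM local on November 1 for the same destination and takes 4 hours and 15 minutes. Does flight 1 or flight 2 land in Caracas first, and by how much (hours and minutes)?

the second, by 20 hours 6 minutes

Flight 1 in UTC: 5:02 AM − 4:30 = 12:32 AM on Nov 2.
+15 hours and 23 minutes → arrive 3:55 PM UTC on Nov 2.
Flight 2 in UTC: 7:34 PM − 4:00 = 3:34 PM on Nov 1.
+4 hours and 15 minutes → arrive 7:49 PM UTC on Nov 1.
Flight 2 lands earlier by 20 hours 6 minutes.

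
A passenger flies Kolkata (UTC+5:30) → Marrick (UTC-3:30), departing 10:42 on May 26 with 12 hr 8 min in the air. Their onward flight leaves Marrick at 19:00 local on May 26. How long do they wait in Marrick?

5 hours 10 minutes

Convert departure to UTC: 10:42 − 5:30 = 05:12 UTC on May 26.
Add 12 hours 8 minutes flight time → 17:20 UTC.
Marrick is UTC−3:30, so local arrival = 17:20 − 3:30 = 13:50 on May 26.
Layover = 19:00 − 13:50 = 5 hours 10 minutes.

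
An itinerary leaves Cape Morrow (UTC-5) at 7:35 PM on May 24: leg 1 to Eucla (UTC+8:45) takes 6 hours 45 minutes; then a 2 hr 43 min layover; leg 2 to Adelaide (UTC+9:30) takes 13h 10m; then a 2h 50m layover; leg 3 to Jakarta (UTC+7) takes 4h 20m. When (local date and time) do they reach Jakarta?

1:23 PM on May 26

Convert departure to UTC: 7:35 PM + 5:00 = 12:35 AM UTC on May 25.
Add 6 hours and 45 minutes leg 1 → 7:20 AM UTC.
Add 2 hours 43 minutes layover in Eucla → 10:03 AM UTC.
Add 13 hours and 10 minutes leg 2 → 11:13 PM UTC.
Add 2 hours 50 minutes layover in Adelaide → 2:03 AM UTC (May 26).
Add 4 hours 20 minutes leg 3 → 6:23 AM UTC.
Jakarta is UTC+7:00, so local arrival = 6:23 AM + 7:00 = 1:23 PM on May 26.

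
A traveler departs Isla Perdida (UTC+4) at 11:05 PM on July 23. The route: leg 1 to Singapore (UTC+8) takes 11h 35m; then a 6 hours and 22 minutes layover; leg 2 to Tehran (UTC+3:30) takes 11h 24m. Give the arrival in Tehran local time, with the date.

Convert departure to UTC: 11:05 PM − 4:00 = 7:05 PM UTC on Jul 23.
Add 11 hours and 35 minutes leg 1 → 6:40 AM UTC (Jul 24).
Add 6 hours and 22 minutes layover in Singapore → 1:02 PM UTC.
Add 11 hours and 24 minutes leg 2 → 12:26 AM UTC (Jul 25).
Tehran is UTC+3:30, so local arrival = 12:26 AM + 3:30 = 3:56 AM on Jul 25.

3:56 AM on Jul 25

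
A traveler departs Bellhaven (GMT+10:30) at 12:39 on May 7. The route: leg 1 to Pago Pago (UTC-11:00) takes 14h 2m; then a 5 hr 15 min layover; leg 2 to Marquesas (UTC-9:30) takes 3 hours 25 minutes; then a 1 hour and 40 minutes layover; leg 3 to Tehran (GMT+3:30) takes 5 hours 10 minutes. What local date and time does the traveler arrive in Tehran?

11:11 on May 8

Convert departure to UTC: 12:39 − 10:30 = 02:09 UTC on May 7.
Add 14 hours and 2 minutes leg 1 → 16:11 UTC.
Add 5 hours 15 minutes layover in Pago Pago → 21:26 UTC.
Add 3 hours 25 minutes leg 2 → 00:51 UTC (May 8).
Add 1 hour 40 minutes layover in Marquesas → 02:31 UTC.
Add 5 hours and 10 minutes leg 3 → 07:41 UTC.
Tehran is UTC+3:30, so local arrival = 07:41 + 3:30 = 11:11 on May 8.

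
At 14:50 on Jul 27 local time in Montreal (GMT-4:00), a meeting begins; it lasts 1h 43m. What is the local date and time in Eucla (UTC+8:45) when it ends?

05:18 on July 28

Eucla is 12:45 ahead of Montreal.
After 1 hour and 43 minutes it is 16:33 in Montreal.
Shift by the zone difference: 16:33 + 12:45 = 05:18 on Jul 28 in Eucla.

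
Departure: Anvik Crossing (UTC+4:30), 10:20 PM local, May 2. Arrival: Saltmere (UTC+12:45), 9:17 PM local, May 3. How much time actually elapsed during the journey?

14 hours 42 minutes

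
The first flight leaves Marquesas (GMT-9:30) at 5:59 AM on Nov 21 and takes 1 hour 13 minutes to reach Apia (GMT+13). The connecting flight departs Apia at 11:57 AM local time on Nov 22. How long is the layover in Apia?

Convert departure to UTC: 5:59 AM + 9:30 = 3:29 PM UTC on Nov 21.
Add 1 hour 13 minutes flight time → 4:42 PM UTC.
Apia is UTC+13:00, so local arrival = 4:42 PM + 13:00 = 5:42 AM on Nov 22.
Layover = 11:57 AM − 5:42 AM = 6 hours 15 minutes.

6 hours 15 minutes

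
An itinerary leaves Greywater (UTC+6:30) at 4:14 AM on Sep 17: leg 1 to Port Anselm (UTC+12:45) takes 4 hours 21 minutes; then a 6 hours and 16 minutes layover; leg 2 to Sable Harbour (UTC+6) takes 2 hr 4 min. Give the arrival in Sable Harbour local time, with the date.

4:25 PM on Sep 17

Convert departure to UTC: 4:14 AM − 6:30 = 9:44 PM UTC on Sep 16.
Add 4 hours 21 minutes leg 1 → 2:05 AM UTC (Sep 17).
Add 6 hours 16 minutes layover in Port Anselm → 8:21 AM UTC.
Add 2 hours and 4 minutes leg 2 → 10:25 AM UTC.
Sable Harbour is UTC+6:00, so local arrival = 10:25 AM + 6:00 = 4:25 PM on Sep 17.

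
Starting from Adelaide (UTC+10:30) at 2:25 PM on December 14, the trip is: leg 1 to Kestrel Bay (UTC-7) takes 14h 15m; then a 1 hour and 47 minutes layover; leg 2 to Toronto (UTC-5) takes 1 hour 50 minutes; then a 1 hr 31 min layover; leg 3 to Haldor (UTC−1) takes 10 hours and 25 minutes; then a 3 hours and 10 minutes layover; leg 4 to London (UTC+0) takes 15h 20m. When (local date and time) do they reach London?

Convert departure to UTC: 2:25 PM − 10:30 = 3:55 AM UTC on Dec 14.
Add 14 hours and 15 minutes leg 1 → 6:10 PM UTC.
Add 1 hour and 47 minutes layover in Kestrel Bay → 7:57 PM UTC.
Add 1 hour and 50 minutes leg 2 → 9:47 PM UTC.
Add 1 hour and 31 minutes layover in Toronto → 11:18 PM UTC.
Add 10 hours and 25 minutes leg 3 → 9:43 AM UTC (Dec 15).
Add 3 hours 10 minutes layover in Haldor → 12:53 PM UTC.
Add 15 hours 20 minutes leg 4 → 4:13 AM UTC (Dec 16).
London is UTC+0, so local arrival is the same: 4:13 AM on Dec 16.

4:13 AM on Dec 16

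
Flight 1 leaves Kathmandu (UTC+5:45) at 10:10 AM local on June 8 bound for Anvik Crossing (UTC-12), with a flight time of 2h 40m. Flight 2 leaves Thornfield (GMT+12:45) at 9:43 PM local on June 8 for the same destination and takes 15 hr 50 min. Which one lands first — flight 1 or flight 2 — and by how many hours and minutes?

Flight 1 in UTC: 10:10 AM − 5:45 = 4:25 AM on Jun 8.
+2 hours 40 minutes → arrive 7:05 AM UTC on Jun 8.
Flight 2 in UTC: 9:43 PM − 12:45 = 8:58 AM on Jun 8.
+15 hours 50 minutes → arrive 12:48 AM UTC on Jun 9.
Flight 1 lands earlier by 17 hours 43 minutes.

the first, by 17 hours 43 minutes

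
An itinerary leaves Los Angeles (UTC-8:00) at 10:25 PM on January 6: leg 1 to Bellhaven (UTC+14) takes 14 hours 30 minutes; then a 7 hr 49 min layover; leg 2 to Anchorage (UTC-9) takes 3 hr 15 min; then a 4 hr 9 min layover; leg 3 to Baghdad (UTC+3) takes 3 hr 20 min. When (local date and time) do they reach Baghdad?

Convert departure to UTC: 10:25 PM + 8:00 = 6:25 AM UTC on Jan 7.
Add 14 hours 30 minutes leg 1 → 8:55 PM UTC.
Add 7 hours and 49 minutes layover in Bellhaven → 4:44 AM UTC (Jan 8).
Add 3 hours and 15 minutes leg 2 → 7:59 AM UTC.
Add 4 hours 9 minutes layover in Anchorage → 12:08 PM UTC.
Add 3 hours 20 minutes leg 3 → 3:28 PM UTC.
Baghdad is UTC+3:00, so local arrival = 3:28 PM + 3:00 = 6:28 PM on Jan 8.

6:28 PM on January 8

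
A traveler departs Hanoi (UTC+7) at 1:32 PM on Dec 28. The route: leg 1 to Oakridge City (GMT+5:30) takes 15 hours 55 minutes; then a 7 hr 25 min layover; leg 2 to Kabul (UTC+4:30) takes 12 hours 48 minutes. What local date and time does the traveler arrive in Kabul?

11:10 PM on December 29

Convert departure to UTC: 1:32 PM − 7:00 = 6:32 AM UTC on Dec 28.
Add 15 hours 55 minutes leg 1 → 10:27 PM UTC.
Add 7 hours 25 minutes layover in Oakridge City → 5:52 AM UTC (Dec 29).
Add 12 hours and 48 minutes leg 2 → 6:40 PM UTC.
Kabul is UTC+4:30, so local arrival = 6:40 PM + 4:30 = 11:10 PM on Dec 29.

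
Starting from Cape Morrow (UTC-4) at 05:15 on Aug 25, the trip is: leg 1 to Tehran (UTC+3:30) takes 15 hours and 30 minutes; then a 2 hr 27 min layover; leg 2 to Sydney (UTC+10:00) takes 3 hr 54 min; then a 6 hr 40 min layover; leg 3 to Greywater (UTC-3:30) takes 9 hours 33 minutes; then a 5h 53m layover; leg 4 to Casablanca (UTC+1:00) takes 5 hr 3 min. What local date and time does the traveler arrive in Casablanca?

Convert departure to UTC: 05:15 + 4:00 = 09:15 UTC on Aug 25.
Add 15 hours and 30 minutes leg 1 → 00:45 UTC (Aug 26).
Add 2 hours and 27 minutes layover in Tehran → 03:12 UTC.
Add 3 hours 54 minutes leg 2 → 07:06 UTC.
Add 6 hours and 40 minutes layover in Sydney → 13:46 UTC.
Add 9 hours and 33 minutes leg 3 → 23:19 UTC.
Add 5 hours 53 minutes layover in Greywater → 05:12 UTC (Aug 27).
Add 5 hours and 3 minutes leg 4 → 10:15 UTC.
Casablanca is UTC+1:00, so local arrival = 10:15 + 1:00 = 11:15 on Aug 27.

11:15 on August 27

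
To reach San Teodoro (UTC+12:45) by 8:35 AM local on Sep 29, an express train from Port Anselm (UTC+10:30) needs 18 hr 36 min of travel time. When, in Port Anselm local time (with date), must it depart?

11:44 AM on September 28

Target arrival in UTC: 8:35 AM − 12:45 = 7:50 PM on Sep 28.
Subtract 18 hours 36 minutes → departure 1:14 AM UTC on Sep 28.
Port Anselm is UTC+10:30: 1:14 AM + 10:30 = 11:44 AM on Sep 28.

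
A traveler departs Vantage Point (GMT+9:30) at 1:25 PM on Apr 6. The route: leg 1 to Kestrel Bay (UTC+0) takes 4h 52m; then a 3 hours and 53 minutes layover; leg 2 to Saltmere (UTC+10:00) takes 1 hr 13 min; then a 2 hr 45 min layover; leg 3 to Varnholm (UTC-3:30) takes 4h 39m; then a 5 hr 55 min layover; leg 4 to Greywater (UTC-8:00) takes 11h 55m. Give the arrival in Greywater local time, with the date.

7:07 AM on Apr 7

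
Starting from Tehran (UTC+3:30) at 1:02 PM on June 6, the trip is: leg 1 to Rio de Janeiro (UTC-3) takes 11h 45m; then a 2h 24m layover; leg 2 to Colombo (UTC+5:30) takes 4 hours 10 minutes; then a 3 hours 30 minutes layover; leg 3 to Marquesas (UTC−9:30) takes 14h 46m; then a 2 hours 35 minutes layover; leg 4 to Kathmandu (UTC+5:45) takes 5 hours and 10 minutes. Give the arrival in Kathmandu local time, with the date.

11:37 AM on June 8

Convert departure to UTC: 1:02 PM − 3:30 = 9:32 AM UTC on Jun 6.
Add 11 hours 45 minutes leg 1 → 9:17 PM UTC.
Add 2 hours and 24 minutes layover in Rio de Janeiro → 11:41 PM UTC.
Add 4 hours and 10 minutes leg 2 → 3:51 AM UTC (Jun 7).
Add 3 hours and 30 minutes layover in Colombo → 7:21 AM UTC.
Add 14 hours 46 minutes leg 3 → 10:07 PM UTC.
Add 2 hours 35 minutes layover in Marquesas → 12:42 AM UTC (Jun 8).
Add 5 hours and 10 minutes leg 4 → 5:52 AM UTC.
Kathmandu is UTC+5:45, so local arrival = 5:52 AM + 5:45 = 11:37 AM on Jun 8.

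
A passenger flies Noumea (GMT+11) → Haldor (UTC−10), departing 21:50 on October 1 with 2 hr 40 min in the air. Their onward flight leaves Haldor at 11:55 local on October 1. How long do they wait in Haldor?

Convert departure to UTC: 21:50 − 11:00 = 10:50 UTC on Oct 1.
Add 2 hours 40 minutes flight time → 13:30 UTC.
Haldor is UTC−10:00, so local arrival = 13:30 − 10:00 = 03:30 on Oct 1.
Layover = 11:55 − 03:30 = 8 hours 25 minutes.

8 hours 25 minutes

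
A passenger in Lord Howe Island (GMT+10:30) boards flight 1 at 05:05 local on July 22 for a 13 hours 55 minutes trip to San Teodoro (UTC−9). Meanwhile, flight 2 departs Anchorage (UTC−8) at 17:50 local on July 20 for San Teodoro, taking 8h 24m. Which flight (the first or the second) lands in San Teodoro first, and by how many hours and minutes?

Flight 1 in UTC: 05:05 − 10:30 = 18:35 on Jul 21.
+13 hours 55 minutes → arrive 08:30 UTC on Jul 22.
Flight 2 in UTC: 17:50 + 8:00 = 01:50 on Jul 21.
+8 hours 24 minutes → arrive 10:14 UTC on Jul 21.
Flight 2 lands earlier by 22 hours 16 minutes.

the second, by 22 hours 16 minutes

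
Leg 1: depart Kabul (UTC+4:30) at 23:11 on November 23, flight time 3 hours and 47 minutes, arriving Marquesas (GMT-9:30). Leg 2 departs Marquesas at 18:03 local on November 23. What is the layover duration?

Convert departure to UTC: 23:11 − 4:30 = 18:41 UTC on Nov 23.
Add 3 hours 47 minutes flight time → 22:28 UTC.
Marquesas is UTC−9:30, so local arrival = 22:28 − 9:30 = 12:58 on Nov 23.
Layover = 18:03 − 12:58 = 5 hours 5 minutes.

5 hours 5 minutes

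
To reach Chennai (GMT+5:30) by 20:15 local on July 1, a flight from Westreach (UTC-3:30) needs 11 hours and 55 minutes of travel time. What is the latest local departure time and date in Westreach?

23:20 on June 30

Target arrival in UTC: 20:15 − 5:30 = 14:45 on Jul 1.
Subtract 11 hours and 55 minutes → departure 02:50 UTC on Jul 1.
Westreach is UTC−3:30: 02:50 − 3:30 = 23:20 on Jun 30.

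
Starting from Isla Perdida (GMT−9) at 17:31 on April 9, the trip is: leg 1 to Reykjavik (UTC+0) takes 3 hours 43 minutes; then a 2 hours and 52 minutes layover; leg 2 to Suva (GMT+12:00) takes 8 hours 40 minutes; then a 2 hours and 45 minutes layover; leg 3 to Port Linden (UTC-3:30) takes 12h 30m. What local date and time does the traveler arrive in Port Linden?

05:31 on April 11

Convert departure to UTC: 17:31 + 9:00 = 02:31 UTC on Apr 10.
Add 3 hours and 43 minutes leg 1 → 06:14 UTC.
Add 2 hours and 52 minutes layover in Reykjavik → 09:06 UTC.
Add 8 hours 40 minutes leg 2 → 17:46 UTC.
Add 2 hours 45 minutes layover in Suva → 20:31 UTC.
Add 12 hours 30 minutes leg 3 → 09:01 UTC (Apr 11).
Port Linden is UTC−3:30, so local arrival = 09:01 − 3:30 = 05:31 on Apr 11.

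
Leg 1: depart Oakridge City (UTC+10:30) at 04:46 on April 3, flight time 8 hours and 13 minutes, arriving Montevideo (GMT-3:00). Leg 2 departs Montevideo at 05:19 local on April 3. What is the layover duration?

5 hours 50 minutes

Convert departure to UTC: 04:46 − 10:30 = 18:16 UTC on Apr 2.
Add 8 hours 13 minutes flight time → 02:29 UTC (Apr 3).
Montevideo is UTC−3:00, so local arrival = 02:29 − 3:00 = 23:29 on Apr 2.
Layover = 05:19 − 23:29 (+1 day) = 5 hours 50 minutes.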